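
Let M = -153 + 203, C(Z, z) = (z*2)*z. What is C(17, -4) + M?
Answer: 82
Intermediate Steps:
C(Z, z) = 2*z² (C(Z, z) = (2*z)*z = 2*z²)
M = 50
C(17, -4) + M = 2*(-4)² + 50 = 2*16 + 50 = 32 + 50 = 82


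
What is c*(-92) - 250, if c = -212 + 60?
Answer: 13734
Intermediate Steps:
c = -152
c*(-92) - 250 = -152*(-92) - 250 = 13984 - 250 = 13734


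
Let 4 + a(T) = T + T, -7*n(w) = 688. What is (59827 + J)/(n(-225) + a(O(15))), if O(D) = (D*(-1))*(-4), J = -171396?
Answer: -25193/4 ≈ -6298.3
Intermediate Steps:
n(w) = -688/7 (n(w) = -⅐*688 = -688/7)
O(D) = 4*D (O(D) = -D*(-4) = 4*D)
a(T) = -4 + 2*T (a(T) = -4 + (T + T) = -4 + 2*T)
(59827 + J)/(n(-225) + a(O(15))) = (59827 - 171396)/(-688/7 + (-4 + 2*(4*15))) = -111569/(-688/7 + (-4 + 2*60)) = -111569/(-688/7 + (-4 + 120)) = -111569/(-688/7 + 116) = -111569/124/7 = -111569*7/124 = -25193/4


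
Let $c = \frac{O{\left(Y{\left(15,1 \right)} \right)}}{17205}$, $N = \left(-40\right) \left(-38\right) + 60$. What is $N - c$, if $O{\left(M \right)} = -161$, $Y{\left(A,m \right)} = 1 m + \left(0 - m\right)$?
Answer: $\frac{27184061}{17205} \approx 1580.0$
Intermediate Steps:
$N = 1580$ ($N = 1520 + 60 = 1580$)
$Y{\left(A,m \right)} = 0$ ($Y{\left(A,m \right)} = m - m = 0$)
$c = - \frac{161}{17205} \approx -0.0093578$
$N - c = 1580 - - \frac{161}{17205} = 1580 + \frac{161}{17205} = \frac{27184061}{17205}$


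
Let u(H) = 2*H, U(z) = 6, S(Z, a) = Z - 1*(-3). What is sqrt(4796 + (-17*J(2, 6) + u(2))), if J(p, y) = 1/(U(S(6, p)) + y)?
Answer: sqrt(172749)/6 ≈ 69.272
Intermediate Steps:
S(Z, a) = 3 + Z (S(Z, a) = Z + 3 = 3 + Z)
J(p, y) = 1/(6 + y)
sqrt(4796 + (-17*J(2, 6) + u(2))) = sqrt(4796 + (-17/(6 + 6) + 2*2)) = sqrt(4796 + (-17/12 + 4)) = sqrt(4796 + 31/12) = sqrt(57583/12) = sqrt(172749)/6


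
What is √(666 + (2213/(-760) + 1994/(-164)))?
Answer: 27*√216741170/15580 ≈ 25.513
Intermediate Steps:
√(666 + (2213/(-760) + 1994/(-164))) = √(666 + (2213*(-1/760) + 1994*(-1/164))) = √(666 + (-2213/760 - 997/82)) = √(666 - 469593/31160) = √(20282967/31160) = 27*√216741170/15580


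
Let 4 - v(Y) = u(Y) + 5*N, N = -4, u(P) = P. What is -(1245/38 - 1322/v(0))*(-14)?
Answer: -35623/114 ≈ -312.48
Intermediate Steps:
v(Y) = 24 - Y (v(Y) = 4 - (Y + 5*(-4)) = 4 - (Y - 20) = 4 - (-20 + Y) = 4 + (20 - Y) = 24 - Y)
-(1245/38 - 1322/v(0))*(-14) = -(1245/38 - 1322/(24 - 1*0))*(-14) = -(1245*(1/38) - 1322/(24 + 0))*(-14) = -(1245/38 - 1322/24)*(-14) = -(1245/38 - 1322*1/24)*(-14) = -(1245/38 - 661/12)*(-14) = -1*(-5089/228)*(-14) = (5089/228)*(-14) = -35623/114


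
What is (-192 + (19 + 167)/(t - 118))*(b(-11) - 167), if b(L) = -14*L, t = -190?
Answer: 385593/154 ≈ 2503.9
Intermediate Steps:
(-192 + (19 + 167)/(t - 118))*(b(-11) - 167) = (-192 + (19 + 167)/(-190 - 118))*(-14*(-11) - 167) = (-192 + 186/(-308))*(154 - 167) = (-192 + 186*(-1/308))*(-13) = (-192 - 93/154)*(-13) = -29661/154*(-13) = 385593/154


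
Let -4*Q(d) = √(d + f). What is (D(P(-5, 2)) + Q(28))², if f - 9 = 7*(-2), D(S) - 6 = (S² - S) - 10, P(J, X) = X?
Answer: 87/16 + √23 ≈ 10.233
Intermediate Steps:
D(S) = -4 + S² - S (D(S) = 6 + ((S² - S) - 10) = 6 + (-10 + S² - S) = -4 + S² - S)
f = -5 (f = 9 + 7*(-2) = 9 - 14 = -5)
Q(d) = -√(-5 + d)/4 (Q(d) = -√(d - 5)/4 = -√(-5 + d)/4)
(D(P(-5, 2)) + Q(28))² = ((-4 + 2² - 1*2) - √(-5 + 28)/4)² = ((-4 + 4 - 2) - √23/4)² = (-2 - √23/4)²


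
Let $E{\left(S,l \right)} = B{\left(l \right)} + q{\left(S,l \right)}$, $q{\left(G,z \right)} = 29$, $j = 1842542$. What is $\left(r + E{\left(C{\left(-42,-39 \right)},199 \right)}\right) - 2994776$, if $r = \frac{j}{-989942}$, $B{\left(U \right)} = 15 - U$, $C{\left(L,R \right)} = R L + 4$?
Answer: $- \frac{1482404913272}{494971} \approx -2.9949 \cdot 10^{6}$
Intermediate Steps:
$C{\left(L,R \right)} = 4 + L R$ ($C{\left(L,R \right)} = L R + 4 = 4 + L R$)
$r = - \frac{921271}{494971}$ ($r = \frac{1842542}{-989942} = 1842542 \left(- \frac{1}{989942}\right) = - \frac{921271}{494971} \approx -1.8613$)
$E{\left(S,l \right)} = 44 - l$ ($E{\left(S,l \right)} = \left(15 - l\right) + 29 = 44 - l$)
$\left(r + E{\left(C{\left(-42,-39 \right)},199 \right)}\right) - 2994776 = \left(- \frac{921271}{494971} + \left(44 - 199\right)\right) - 2994776 = \left(- \frac{921271}{494971} - 155\right) - 2994776 = - \frac{77641776}{494971} - 2994776 = - \frac{1482404913272}{494971}$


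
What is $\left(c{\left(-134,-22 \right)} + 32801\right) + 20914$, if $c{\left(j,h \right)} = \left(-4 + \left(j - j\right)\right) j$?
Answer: $54251$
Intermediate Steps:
$c{\left(j,h \right)} = - 4 j$ ($c{\left(j,h \right)} = \left(-4 + 0\right) j = - 4 j$)
$\left(c{\left(-134,-22 \right)} + 32801\right) + 20914 = \left(\left(-4\right) \left(-134\right) + 32801\right) + 20914 = \left(536 + 32801\right) + 20914 = 33337 + 20914 = 54251$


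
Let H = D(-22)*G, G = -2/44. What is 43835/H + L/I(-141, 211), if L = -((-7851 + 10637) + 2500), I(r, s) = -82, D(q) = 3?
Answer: -39531241/123 ≈ -3.2139e+5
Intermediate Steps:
G = -1/22 (G = -2*1/44 = -1/22 ≈ -0.045455)
H = -3/22 (H = 3*(-1/22) = -3/22 ≈ -0.13636)
L = -5286 (L = -(2786 + 2500) = -1*5286 = -5286)
43835/H + L/I(-141, 211) = 43835/(-3/22) - 5286/(-82) = 43835*(-22/3) - 5286*(-1/82) = -964370/3 + 2643/41 = -39531241/123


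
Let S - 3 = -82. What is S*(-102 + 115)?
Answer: -1027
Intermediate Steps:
S = -79 (S = 3 - 82 = -79)
S*(-102 + 115) = -79*(-102 + 115) = -79*13 = -1027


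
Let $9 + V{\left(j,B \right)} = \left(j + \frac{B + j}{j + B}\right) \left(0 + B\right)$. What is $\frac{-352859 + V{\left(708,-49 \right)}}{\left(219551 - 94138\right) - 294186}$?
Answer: $\frac{387609}{168773} \approx 2.2966$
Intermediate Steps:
$V{\left(j,B \right)} = -9 + B \left(1 + j\right)$ ($V{\left(j,B \right)} = -9 + \left(j + \frac{B + j}{j + B}\right) \left(0 + B\right) = -9 + \left(j + \frac{B + j}{B + j}\right) B = -9 + \left(j + 1\right) B = -9 + \left(1 + j\right) B = -9 + B \left(1 + j\right)$)
$\frac{-352859 + V{\left(708,-49 \right)}}{\left(219551 - 94138\right) - 294186} = \frac{-352859 - 34750}{\left(219551 - 94138\right) - 294186} = \frac{-352859 - 34750}{125413 - 294186} = \frac{-352859 - 34750}{-168773} = \left(-387609\right) \left(- \frac{1}{168773}\right) = \frac{387609}{168773}$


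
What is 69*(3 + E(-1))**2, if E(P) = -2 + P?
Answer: 0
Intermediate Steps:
69*(3 + E(-1))**2 = 69*(3 + (-2 - 1))**2 = 69*(3 - 3)**2 = 69*0**2 = 69*0 = 0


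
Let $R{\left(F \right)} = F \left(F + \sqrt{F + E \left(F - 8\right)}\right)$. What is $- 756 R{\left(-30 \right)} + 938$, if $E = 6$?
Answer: $-679462 + 22680 i \sqrt{258} \approx -6.7946 \cdot 10^{5} + 3.6429 \cdot 10^{5} i$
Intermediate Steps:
$R{\left(F \right)} = F \left(F + \sqrt{-48 + 7 F}\right)$ ($R{\left(F \right)} = F \left(F + \sqrt{F + 6 \left(F - 8\right)}\right) = F \left(F + \sqrt{F + 6 \left(-8 + F\right)}\right) = F \left(F + \sqrt{F + \left(-48 + 6 F\right)}\right) = F \left(F + \sqrt{-48 + 7 F}\right)$)
$- 756 R{\left(-30 \right)} + 938 = - 756 \left(- 30 \left(-30 + \sqrt{-48 + 7 \left(-30\right)}\right)\right) + 938 = - 756 \left(- 30 \left(-30 + \sqrt{-48 - 210}\right)\right) + 938 = - 756 \left(- 30 \left(-30 + \sqrt{-258}\right)\right) + 938 = - 756 \left(- 30 \left(-30 + i \sqrt{258}\right)\right) + 938 = - 756 \left(900 - 30 i \sqrt{258}\right) + 938 = \left(-680400 + 22680 i \sqrt{258}\right) + 938 = -679462 + 22680 i \sqrt{258}$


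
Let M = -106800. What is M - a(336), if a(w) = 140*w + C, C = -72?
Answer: -153768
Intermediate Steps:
a(w) = -72 + 140*w (a(w) = 140*w - 72 = -72 + 140*w)
M - a(336) = -106800 - (-72 + 140*336) = -106800 - (-72 + 47040) = -106800 - 1*46968 = -106800 - 46968 = -153768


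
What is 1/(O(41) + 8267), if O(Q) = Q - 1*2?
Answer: 1/8306 ≈ 0.00012039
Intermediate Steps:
O(Q) = -2 + Q (O(Q) = Q - 2 = -2 + Q)
1/(O(41) + 8267) = 1/((-2 + 41) + 8267) = 1/(39 + 8267) = 1/8306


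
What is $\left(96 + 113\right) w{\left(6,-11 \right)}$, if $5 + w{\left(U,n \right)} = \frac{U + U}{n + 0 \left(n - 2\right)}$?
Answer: $-1273$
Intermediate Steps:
$w{\left(U,n \right)} = -5 + \frac{2 U}{n}$ ($w{\left(U,n \right)} = -5 + \frac{U + U}{n + 0 \left(n - 2\right)} = -5 + \frac{2 U}{n + 0 \left(-2 + n\right)} = -5 + \frac{2 U}{n + 0} = -5 + \frac{2 U}{n}$)
$\left(96 + 113\right) w{\left(6,-11 \right)} = \left(96 + 113\right) \left(-5 + 2 \cdot 6 \frac{1}{-11}\right) = 209 \left(-5 + 2 \cdot 6 \left(- \frac{1}{11}\right)\right) = 209 \left(-5 - \frac{12}{11}\right) = 209 \left(- \frac{67}{11}\right) = -1273$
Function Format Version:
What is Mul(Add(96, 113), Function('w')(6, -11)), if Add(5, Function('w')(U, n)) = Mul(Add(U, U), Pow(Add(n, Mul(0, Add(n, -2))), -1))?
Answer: -1273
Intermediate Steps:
Function('w')(U, n) = Add(-5, Mul(2, U, Pow(n, -1))) (Function('w')(U, n) = Add(-5, Mul(Add(U, U), Pow(Add(n, Mul(0, Add(n, -2))), -1))) = Add(-5, Mul(Mul(2, U), Pow(Add(n, Mul(0, Add(-2, n))), -1))) = Add(-5, Mul(Mul(2, U), Pow(Add(n, 0), -1))) = Add(-5, Mul(Mul(2, U), Pow(n, -1))) = Add(-5, Mul(2, U, Pow(n, -1))))
Mul(Add(96, 113), Function('w')(6, -11)) = Mul(Add(96, 113), Add(-5, Mul(2, 6, Pow(-11, -1)))) = Mul(209, Add(-5, Mul(2, 6, Rational(-1, 11)))) = Mul(209, Add(-5, Rational(-12, 11))) = Mul(209, Rational(-67, 11)) = -1273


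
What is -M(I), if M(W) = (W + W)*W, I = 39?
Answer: -3042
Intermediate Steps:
M(W) = 2*W**2 (M(W) = (2*W)*W = 2*W**2)
-M(I) = -2*39**2 = -2*1521 = -1*3042 = -3042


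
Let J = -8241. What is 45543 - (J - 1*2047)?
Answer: 55831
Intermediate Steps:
45543 - (J - 1*2047) = 45543 - (-8241 - 1*2047) = 45543 - (-8241 - 2047) = 45543 - 1*(-10288) = 45543 + 10288 = 55831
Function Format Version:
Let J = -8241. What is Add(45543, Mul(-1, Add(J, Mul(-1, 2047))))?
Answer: 55831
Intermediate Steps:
Add(45543, Mul(-1, Add(J, Mul(-1, 2047)))) = Add(45543, Mul(-1, Add(-8241, Mul(-1, 2047)))) = Add(45543, Mul(-1, Add(-8241, -2047))) = Add(45543, Mul(-1, -10288)) = Add(45543, 10288) = 55831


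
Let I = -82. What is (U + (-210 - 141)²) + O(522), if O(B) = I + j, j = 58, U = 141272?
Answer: 264449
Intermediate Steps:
O(B) = -24 (O(B) = -82 + 58 = -24)
(U + (-210 - 141)²) + O(522) = (141272 + (-210 - 141)²) - 24 = (141272 + (-351)²) - 24 = (141272 + 123201) - 24 = 264473 - 24 = 264449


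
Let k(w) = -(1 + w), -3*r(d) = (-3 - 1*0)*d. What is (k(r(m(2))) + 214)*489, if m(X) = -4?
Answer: 106113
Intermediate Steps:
r(d) = d (r(d) = -(-3 - 1*0)*d/3 = -(-3 + 0)*d/3 = -(-1)*d = d)
k(w) = -1 - w
(k(r(m(2))) + 214)*489 = ((-1 - 1*(-4)) + 214)*489 = ((-1 + 4) + 214)*489 = (3 + 214)*489 = 217*489 = 106113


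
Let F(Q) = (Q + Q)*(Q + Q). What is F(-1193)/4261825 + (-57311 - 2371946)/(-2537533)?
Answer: 24799233432893/10814521577725 ≈ 2.2931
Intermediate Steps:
F(Q) = 4*Q**2 (F(Q) = (2*Q)*(2*Q) = 4*Q**2)
F(-1193)/4261825 + (-57311 - 2371946)/(-2537533) = (4*(-1193)**2)/4261825 + (-57311 - 2371946)/(-2537533) = (4*1423249)*(1/4261825) - 2429257*(-1/2537533) = 5692996*(1/4261825) + 2429257/2537533 = 5692996/4261825 + 2429257/2537533 = 24799233432893/10814521577725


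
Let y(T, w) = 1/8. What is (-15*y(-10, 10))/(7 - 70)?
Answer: 5/168 ≈ 0.029762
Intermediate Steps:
y(T, w) = 1/8
(-15*y(-10, 10))/(7 - 70) = (-15*1/8)/(7 - 70) = -15/8/(-63) = -15/8*(-1/63) = 5/168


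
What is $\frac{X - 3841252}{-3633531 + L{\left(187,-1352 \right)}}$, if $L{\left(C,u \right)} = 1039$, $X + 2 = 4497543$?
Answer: $- \frac{656289}{3632492} \approx -0.18067$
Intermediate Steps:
$X = 4497541$ ($X = -2 + 4497543 = 4497541$)
$\frac{X - 3841252}{-3633531 + L{\left(187,-1352 \right)}} = \frac{4497541 - 3841252}{-3633531 + 1039} = \frac{656289}{-3632492} = 656289 \left(- \frac{1}{3632492}\right) = - \frac{656289}{3632492}$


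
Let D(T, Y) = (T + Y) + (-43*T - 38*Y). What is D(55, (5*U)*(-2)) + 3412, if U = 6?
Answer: 3322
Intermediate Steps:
D(T, Y) = -42*T - 37*Y
D(55, (5*U)*(-2)) + 3412 = (-42*55 - 37*5*6*(-2)) + 3412 = (-2310 - 1110*(-2)) + 3412 = (-2310 - 37*(-60)) + 3412 = (-2310 + 2220) + 3412 = -90 + 3412 = 3322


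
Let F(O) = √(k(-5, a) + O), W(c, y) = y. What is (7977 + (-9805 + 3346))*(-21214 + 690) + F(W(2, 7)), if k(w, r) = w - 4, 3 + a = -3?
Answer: -31155432 + I*√2 ≈ -3.1155e+7 + 1.4142*I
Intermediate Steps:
a = -6 (a = -3 - 3 = -6)
k(w, r) = -4 + w
F(O) = √(-9 + O) (F(O) = √((-4 - 5) + O) = √(-9 + O))
(7977 + (-9805 + 3346))*(-21214 + 690) + F(W(2, 7)) = (7977 + (-9805 + 3346))*(-21214 + 690) + √(-9 + 7) = (7977 - 6459)*(-20524) + √(-2) = 1518*(-20524) + I*√2 = -31155432 + I*√2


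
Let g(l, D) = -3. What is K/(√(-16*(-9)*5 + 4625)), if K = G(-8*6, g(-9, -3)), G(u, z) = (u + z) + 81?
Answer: 6*√5345/1069 ≈ 0.41034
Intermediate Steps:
G(u, z) = 81 + u + z
K = 30 (K = 81 - 8*6 - 3 = 81 - 48 - 3 = 30)
K/(√(-16*(-9)*5 + 4625)) = 30/(√(-16*(-9)*5 + 4625)) = 30/(√(144*5 + 4625)) = 30/(√(720 + 4625)) = 30/(√5345) = 30*(√5345/5345) = 6*√5345/1069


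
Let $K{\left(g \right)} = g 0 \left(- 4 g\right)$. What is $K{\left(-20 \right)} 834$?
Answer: $0$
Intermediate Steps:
$K{\left(g \right)} = 0$ ($K{\left(g \right)} = 0 \left(- 4 g\right) = 0$)
$K{\left(-20 \right)} 834 = 0 \cdot 834 = 0$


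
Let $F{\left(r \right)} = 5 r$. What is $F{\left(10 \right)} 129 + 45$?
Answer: $6495$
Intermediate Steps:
$F{\left(10 \right)} 129 + 45 = 5 \cdot 10 \cdot 129 + 45 = 50 \cdot 129 + 45 = 6450 + 45 = 6495$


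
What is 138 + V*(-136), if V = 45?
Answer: -5982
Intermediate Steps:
138 + V*(-136) = 138 + 45*(-136) = 138 - 6120 = -5982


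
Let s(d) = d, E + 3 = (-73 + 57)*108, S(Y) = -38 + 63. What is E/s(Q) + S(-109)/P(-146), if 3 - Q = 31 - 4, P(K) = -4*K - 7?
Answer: 333129/4616 ≈ 72.168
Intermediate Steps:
P(K) = -7 - 4*K
S(Y) = 25
Q = -24 (Q = 3 - (31 - 4) = 3 - 1*27 = 3 - 27 = -24)
E = -1731 (E = -3 + (-73 + 57)*108 = -3 - 16*108 = -3 - 1728 = -1731)
E/s(Q) + S(-109)/P(-146) = -1731/(-24) + 25/(-7 - 4*(-146)) = -1731*(-1/24) + 25/(-7 + 584) = 577/8 + 25/577 = 333129/4616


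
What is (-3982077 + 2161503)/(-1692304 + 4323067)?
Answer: -202286/292307 ≈ -0.69203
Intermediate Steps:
(-3982077 + 2161503)/(-1692304 + 4323067) = -1820574/2630763 = -1820574*1/2630763 = -202286/292307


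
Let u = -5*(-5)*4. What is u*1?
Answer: 100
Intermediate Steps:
u = 100 (u = 25*4 = 100)
u*1 = 100*1 = 100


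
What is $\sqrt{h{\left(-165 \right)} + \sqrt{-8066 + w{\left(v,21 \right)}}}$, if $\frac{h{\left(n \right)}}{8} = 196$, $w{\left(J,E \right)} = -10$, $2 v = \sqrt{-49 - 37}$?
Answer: $\sqrt{1568 + 2 i \sqrt{2019}} \approx 39.614 + 1.1343 i$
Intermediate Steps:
$v = \frac{i \sqrt{86}}{2}$ ($v = \frac{\sqrt{-49 - 37}}{2} = \frac{\sqrt{-86}}{2} = \frac{i \sqrt{86}}{2} \approx 4.6368 i$)
$h{\left(n \right)} = 1568$ ($h{\left(n \right)} = 8 \cdot 196 = 1568$)
$\sqrt{h{\left(-165 \right)} + \sqrt{-8066 + w{\left(v,21 \right)}}} = \sqrt{1568 + \sqrt{-8066 - 10}} = \sqrt{1568 + \sqrt{-8076}} = \sqrt{1568 + 2 i \sqrt{2019}}$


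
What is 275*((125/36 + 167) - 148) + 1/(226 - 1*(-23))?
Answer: 18465437/2988 ≈ 6179.9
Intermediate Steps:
275*((125/36 + 167) - 148) + 1/(226 - 1*(-23)) = 275*((125*(1/36) + 167) - 148) + 1/(226 + 23) = 275*((125/36 + 167) - 148) + 1/249 = 275*(6137/36 - 148) + 1/249 = 275*(809/36) + 1/249 = 222475/36 + 1/249 = 18465437/2988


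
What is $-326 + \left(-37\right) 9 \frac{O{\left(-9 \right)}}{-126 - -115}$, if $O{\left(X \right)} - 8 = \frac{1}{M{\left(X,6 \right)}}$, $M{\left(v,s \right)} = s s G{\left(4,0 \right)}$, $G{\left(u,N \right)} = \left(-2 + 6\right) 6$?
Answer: $- \frac{88475}{1056} \approx -83.783$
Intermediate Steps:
$G{\left(u,N \right)} = 24$ ($G{\left(u,N \right)} = 4 \cdot 6 = 24$)
$M{\left(v,s \right)} = 24 s^{2}$ ($M{\left(v,s \right)} = s s 24 = s^{2} \cdot 24 = 24 s^{2}$)
$O{\left(X \right)} = \frac{6913}{864}$ ($O{\left(X \right)} = 8 + \frac{1}{24 \cdot 6^{2}} = 8 + \frac{1}{24 \cdot 36} = 8 + \frac{1}{864} = \frac{6913}{864}$)
$-326 + \left(-37\right) 9 \frac{O{\left(-9 \right)}}{-126 - -115} = -326 + \left(-37\right) 9 \frac{6913}{864 \left(-126 - -115\right)} = -326 - 333 \frac{6913}{864 \left(-126 + 115\right)} = -326 - 333 \frac{6913}{864 \left(-11\right)} = -326 - 333 \cdot \frac{6913}{864} \left(- \frac{1}{11}\right) = -326 - - \frac{255781}{1056} = -326 + \frac{255781}{1056} = - \frac{88475}{1056}$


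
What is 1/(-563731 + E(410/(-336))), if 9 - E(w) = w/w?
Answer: -1/563723 ≈ -1.7739e-6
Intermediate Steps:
E(w) = 8 (E(w) = 9 - w/w = 9 - 1*1 = 9 - 1 = 8)
1/(-563731 + E(410/(-336))) = 1/(-563731 + 8) = 1/(-563723) = -1/563723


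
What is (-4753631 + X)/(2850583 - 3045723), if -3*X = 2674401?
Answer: 2822549/97570 ≈ 28.928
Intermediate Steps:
X = -891467 (X = -1/3*2674401 = -891467)
(-4753631 + X)/(2850583 - 3045723) = (-4753631 - 891467)/(2850583 - 3045723) = -5645098/(-195140) = -5645098*(-1/195140) = 2822549/97570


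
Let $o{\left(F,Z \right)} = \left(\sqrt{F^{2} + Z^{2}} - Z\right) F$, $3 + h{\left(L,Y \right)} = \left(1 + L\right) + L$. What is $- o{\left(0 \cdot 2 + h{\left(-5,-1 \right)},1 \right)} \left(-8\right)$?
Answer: $96 - 96 \sqrt{145} \approx -1060.0$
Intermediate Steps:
$h{\left(L,Y \right)} = -2 + 2 L$ ($h{\left(L,Y \right)} = -3 + \left(\left(1 + L\right) + L\right) = -3 + \left(1 + 2 L\right) = -2 + 2 L$)
$o{\left(F,Z \right)} = F \left(\sqrt{F^{2} + Z^{2}} - Z\right)$
$- o{\left(0 \cdot 2 + h{\left(-5,-1 \right)},1 \right)} \left(-8\right) = - \left(0 \cdot 2 + \left(-2 + 2 \left(-5\right)\right)\right) \left(\sqrt{\left(0 \cdot 2 + \left(-2 + 2 \left(-5\right)\right)\right)^{2} + 1^{2}} - 1\right) \left(-8\right) = - \left(0 - 12\right) \left(\sqrt{\left(0 - 12\right)^{2} + 1} - 1\right) \left(-8\right) = - \left(-12\right) \left(\sqrt{\left(-12\right)^{2} + 1} - 1\right) \left(-8\right) = - \left(-12\right) \left(\sqrt{144 + 1} - 1\right) \left(-8\right) = - \left(-12\right) \left(\sqrt{145} - 1\right) \left(-8\right) = - \left(-12\right) \left(-1 + \sqrt{145}\right) \left(-8\right) = - (12 - 12 \sqrt{145}) \left(-8\right) = \left(-12 + 12 \sqrt{145}\right) \left(-8\right) = 96 - 96 \sqrt{145}$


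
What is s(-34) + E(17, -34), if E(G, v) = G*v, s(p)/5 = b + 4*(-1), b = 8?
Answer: -558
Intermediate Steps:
s(p) = 20 (s(p) = 5*(8 + 4*(-1)) = 5*(8 - 4) = 5*4 = 20)
s(-34) + E(17, -34) = 20 + 17*(-34) = 20 - 578 = -558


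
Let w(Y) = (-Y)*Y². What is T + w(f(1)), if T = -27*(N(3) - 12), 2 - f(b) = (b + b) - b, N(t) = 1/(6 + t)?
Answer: 320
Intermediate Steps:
f(b) = 2 - b (f(b) = 2 - ((b + b) - b) = 2 - (2*b - b) = 2 - b)
w(Y) = -Y³
T = 321 (T = -27*(1/(6 + 3) - 12) = -27*(1/9 - 12) = -27*(⅑ - 12) = -27*(-107/9) = 321)
T + w(f(1)) = 321 - (2 - 1*1)³ = 321 - (2 - 1)³ = 321 - 1*1³ = 321 - 1*1 = 321 - 1 = 320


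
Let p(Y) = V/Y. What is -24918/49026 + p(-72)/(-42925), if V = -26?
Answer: -6417737123/12626646300 ≈ -0.50827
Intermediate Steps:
p(Y) = -26/Y
-24918/49026 + p(-72)/(-42925) = -24918/49026 - 26/(-72)/(-42925) = -24918*1/49026 - 26*(-1/72)*(-1/42925) = -4153/8171 + (13/36)*(-1/42925) = -4153/8171 - 13/1545300 = -6417737123/12626646300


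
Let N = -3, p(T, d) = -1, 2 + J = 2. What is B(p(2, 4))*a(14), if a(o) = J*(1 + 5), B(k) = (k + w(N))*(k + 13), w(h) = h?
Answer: 0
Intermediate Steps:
J = 0 (J = -2 + 2 = 0)
B(k) = (-3 + k)*(13 + k) (B(k) = (k - 3)*(k + 13) = (-3 + k)*(13 + k))
a(o) = 0 (a(o) = 0*(1 + 5) = 0*6 = 0)
B(p(2, 4))*a(14) = (-39 + (-1)² + 10*(-1))*0 = (-39 + 1 - 10)*0 = -48*0 = 0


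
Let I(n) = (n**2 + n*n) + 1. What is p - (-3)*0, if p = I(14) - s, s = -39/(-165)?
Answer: 21602/55 ≈ 392.76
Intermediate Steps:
I(n) = 1 + 2*n**2 (I(n) = (n**2 + n**2) + 1 = 2*n**2 + 1 = 1 + 2*n**2)
s = 13/55 (s = -39*(-1/165) = 13/55 ≈ 0.23636)
p = 21602/55 (p = (1 + 2*14**2) - 1*13/55 = (1 + 2*196) - 13/55 = (1 + 392) - 13/55 = 393 - 13/55 = 21602/55 ≈ 392.76)
p - (-3)*0 = 21602/55 - (-3)*0 = 21602/55 - 1*0 = 21602/55 + 0 = 21602/55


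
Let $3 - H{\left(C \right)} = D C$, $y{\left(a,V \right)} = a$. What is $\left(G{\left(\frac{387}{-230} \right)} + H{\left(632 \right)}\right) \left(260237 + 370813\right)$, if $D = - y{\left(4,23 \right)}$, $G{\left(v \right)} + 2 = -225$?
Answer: $1453939200$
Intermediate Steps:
$G{\left(v \right)} = -227$ ($G{\left(v \right)} = -2 - 225 = -227$)
$D = -4$ ($D = \left(-1\right) 4 = -4$)
$H{\left(C \right)} = 3 + 4 C$ ($H{\left(C \right)} = 3 - - 4 C = 3 + 4 C$)
$\left(G{\left(\frac{387}{-230} \right)} + H{\left(632 \right)}\right) \left(260237 + 370813\right) = \left(-227 + \left(3 + 4 \cdot 632\right)\right) \left(260237 + 370813\right) = \left(-227 + \left(3 + 2528\right)\right) 631050 = \left(-227 + 2531\right) 631050 = 2304 \cdot 631050 = 1453939200$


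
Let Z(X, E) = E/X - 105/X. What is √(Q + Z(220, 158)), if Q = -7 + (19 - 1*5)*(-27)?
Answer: I*√4655585/110 ≈ 19.615*I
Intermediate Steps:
Z(X, E) = -105/X + E/X
Q = -385 (Q = -7 + (19 - 5)*(-27) = -7 + 14*(-27) = -7 - 378 = -385)
√(Q + Z(220, 158)) = √(-385 + (-105 + 158)/220) = √(-385 + (1/220)*53) = √(-385 + 53/220) = √(-84647/220) = I*√4655585/110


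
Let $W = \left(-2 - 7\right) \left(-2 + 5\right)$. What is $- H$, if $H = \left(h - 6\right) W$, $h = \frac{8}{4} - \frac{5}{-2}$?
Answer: $- \frac{81}{2} \approx -40.5$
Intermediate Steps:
$W = -27$ ($W = \left(-9\right) 3 = -27$)
$h = \frac{9}{2}$ ($h = 8 \cdot \frac{1}{4} - - \frac{5}{2} = 2 + \frac{5}{2} = \frac{9}{2} \approx 4.5$)
$H = \frac{81}{2}$ ($H = \left(\frac{9}{2} - 6\right) \left(-27\right) = \left(- \frac{3}{2}\right) \left(-27\right) = \frac{81}{2} \approx 40.5$)
$- H = \left(-1\right) \frac{81}{2} = - \frac{81}{2}$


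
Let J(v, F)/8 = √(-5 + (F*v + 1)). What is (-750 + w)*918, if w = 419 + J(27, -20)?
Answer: -303858 + 29376*I*√34 ≈ -3.0386e+5 + 1.7129e+5*I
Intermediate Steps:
J(v, F) = 8*√(-4 + F*v) (J(v, F) = 8*√(-5 + (F*v + 1)) = 8*√(-5 + (1 + F*v)) = 8*√(-4 + F*v))
w = 419 + 32*I*√34 (w = 419 + 8*√(-4 - 20*27) = 419 + 8*√(-4 - 540) = 419 + 8*√(-544) = 419 + 8*(4*I*√34) = 419 + 32*I*√34 ≈ 419.0 + 186.59*I)
(-750 + w)*918 = (-750 + (419 + 32*I*√34))*918 = (-331 + 32*I*√34)*918 = -303858 + 29376*I*√34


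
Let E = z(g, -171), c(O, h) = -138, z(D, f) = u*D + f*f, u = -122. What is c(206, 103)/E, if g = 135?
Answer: -46/4257 ≈ -0.010806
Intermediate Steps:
z(D, f) = f² - 122*D (z(D, f) = -122*D + f*f = -122*D + f² = f² - 122*D)
E = 12771 (E = (-171)² - 122*135 = 29241 - 16470 = 12771)
c(206, 103)/E = -138/12771 = -138*1/12771 = -46/4257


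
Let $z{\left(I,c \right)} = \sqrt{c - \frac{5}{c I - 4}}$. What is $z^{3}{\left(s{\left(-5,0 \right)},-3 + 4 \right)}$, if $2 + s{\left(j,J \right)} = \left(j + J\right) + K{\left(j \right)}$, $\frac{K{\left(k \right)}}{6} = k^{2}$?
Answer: $\frac{134 \sqrt{18626}}{19321} \approx 0.94653$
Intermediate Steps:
$K{\left(k \right)} = 6 k^{2}$
$s{\left(j,J \right)} = -2 + J + j + 6 j^{2}$ ($s{\left(j,J \right)} = -2 + \left(\left(j + J\right) + 6 j^{2}\right) = -2 + \left(\left(J + j\right) + 6 j^{2}\right) = -2 + \left(J + j + 6 j^{2}\right) = -2 + J + j + 6 j^{2}$)
$z{\left(I,c \right)} = \sqrt{c - \frac{5}{-4 + I c}}$ ($z{\left(I,c \right)} = \sqrt{c - \frac{5}{I c - 4}} = \sqrt{c - \frac{5}{-4 + I c}}$)
$z^{3}{\left(s{\left(-5,0 \right)},-3 + 4 \right)} = \left(\sqrt{\frac{-5 + \left(-3 + 4\right) \left(-4 + \left(-2 + 0 - 5 + 6 \left(-5\right)^{2}\right) \left(-3 + 4\right)\right)}{-4 + \left(-2 + 0 - 5 + 6 \left(-5\right)^{2}\right) \left(-3 + 4\right)}}\right)^{3} = \left(\sqrt{\frac{-5 + 1 \left(-4 + \left(-2 + 0 - 5 + 6 \cdot 25\right) 1\right)}{-4 + \left(-2 + 0 - 5 + 6 \cdot 25\right) 1}}\right)^{3} = \left(\sqrt{\frac{-5 + 1 \left(-4 + \left(-2 + 0 - 5 + 150\right) 1\right)}{-4 + \left(-2 + 0 - 5 + 150\right) 1}}\right)^{3} = \left(\sqrt{\frac{-5 + 1 \left(-4 + 143 \cdot 1\right)}{-4 + 143 \cdot 1}}\right)^{3} = \left(\sqrt{\frac{-5 + 1 \left(-4 + 143\right)}{-4 + 143}}\right)^{3} = \left(\sqrt{\frac{-5 + 1 \cdot 139}{139}}\right)^{3} = \left(\sqrt{\frac{-5 + 139}{139}}\right)^{3} = \left(\sqrt{\frac{1}{139} \cdot 134}\right)^{3} = \left(\sqrt{\frac{134}{139}}\right)^{3} = \left(\frac{\sqrt{18626}}{139}\right)^{3} = \frac{134 \sqrt{18626}}{19321}$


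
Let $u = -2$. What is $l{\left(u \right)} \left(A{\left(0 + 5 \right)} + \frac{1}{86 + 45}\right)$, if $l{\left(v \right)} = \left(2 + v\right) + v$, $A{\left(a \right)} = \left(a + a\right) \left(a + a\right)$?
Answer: $- \frac{26202}{131} \approx -200.02$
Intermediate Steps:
$A{\left(a \right)} = 4 a^{2}$ ($A{\left(a \right)} = 2 a 2 a = 4 a^{2}$)
$l{\left(v \right)} = 2 + 2 v$
$l{\left(u \right)} \left(A{\left(0 + 5 \right)} + \frac{1}{86 + 45}\right) = \left(2 + 2 \left(-2\right)\right) \left(4 \left(0 + 5\right)^{2} + \frac{1}{86 + 45}\right) = \left(2 - 4\right) \left(4 \cdot 5^{2} + \frac{1}{131}\right) = - 2 \left(4 \cdot 25 + \frac{1}{131}\right) = - 2 \left(100 + \frac{1}{131}\right) = \left(-2\right) \frac{13101}{131} = - \frac{26202}{131}$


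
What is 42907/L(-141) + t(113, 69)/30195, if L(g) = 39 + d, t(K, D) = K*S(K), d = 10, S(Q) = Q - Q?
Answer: 42907/49 ≈ 875.65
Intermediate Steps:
S(Q) = 0
t(K, D) = 0 (t(K, D) = K*0 = 0)
L(g) = 49 (L(g) = 39 + 10 = 49)
42907/L(-141) + t(113, 69)/30195 = 42907/49 + 0/30195 = 42907*(1/49) + 0*(1/30195) = 42907/49 + 0 = 42907/49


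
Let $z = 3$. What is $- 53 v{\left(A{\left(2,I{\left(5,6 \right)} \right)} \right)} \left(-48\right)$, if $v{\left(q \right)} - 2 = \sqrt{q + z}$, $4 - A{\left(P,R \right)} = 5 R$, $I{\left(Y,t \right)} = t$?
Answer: $5088 + 2544 i \sqrt{23} \approx 5088.0 + 12201.0 i$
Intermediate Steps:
$A{\left(P,R \right)} = 4 - 5 R$
$v{\left(q \right)} = 2 + \sqrt{3 + q}$ ($v{\left(q \right)} = 2 + \sqrt{q + 3} = 2 + \sqrt{3 + q}$)
$- 53 v{\left(A{\left(2,I{\left(5,6 \right)} \right)} \right)} \left(-48\right) = - 53 \left(2 + \sqrt{3 + \left(4 - 30\right)}\right) \left(-48\right) = - 53 \left(2 + \sqrt{3 - 26}\right) \left(-48\right) = - 53 \left(2 + \sqrt{-23}\right) \left(-48\right) = - 53 \left(2 + i \sqrt{23}\right) \left(-48\right) = \left(-106 - 53 i \sqrt{23}\right) \left(-48\right) = 5088 + 2544 i \sqrt{23}$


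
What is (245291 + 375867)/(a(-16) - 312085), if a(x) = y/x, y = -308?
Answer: -2484632/1248263 ≈ -1.9905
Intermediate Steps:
a(x) = -308/x
(245291 + 375867)/(a(-16) - 312085) = (245291 + 375867)/(-308/(-16) - 312085) = 621158/(-308*(-1/16) - 312085) = 621158/(77/4 - 312085) = 621158/(-1248263/4) = 621158*(-4/1248263) = -2484632/1248263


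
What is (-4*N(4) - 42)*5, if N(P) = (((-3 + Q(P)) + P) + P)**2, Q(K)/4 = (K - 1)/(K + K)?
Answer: -1055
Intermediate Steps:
Q(K) = 2*(-1 + K)/K (Q(K) = 4*((K - 1)/(K + K)) = 4*((-1 + K)/((2*K))) = 4*((-1 + K)*(1/(2*K))) = 4*((-1 + K)/(2*K)) = 2*(-1 + K)/K)
N(P) = (-1 - 2/P + 2*P)**2 (N(P) = (((-3 + (2 - 2/P)) + P) + P)**2 = (((-1 - 2/P) + P) + P)**2 = ((-1 + P - 2/P) + P)**2 = (-1 - 2/P + 2*P)**2)
(-4*N(4) - 42)*5 = (-4*(-2 - 1*4 + 2*4**2)**2/4**2 - 42)*5 = (-(-2 - 4 + 2*16)**2/4 - 42)*5 = (-(-2 - 4 + 32)**2/4 - 42)*5 = (-26**2/4 - 42)*5 = (-676/4 - 42)*5 = (-4*169/4 - 42)*5 = (-169 - 42)*5 = -211*5 = -1055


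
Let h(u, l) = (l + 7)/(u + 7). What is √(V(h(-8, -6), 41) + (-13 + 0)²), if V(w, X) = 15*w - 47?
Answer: √107 ≈ 10.344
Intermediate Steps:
h(u, l) = (7 + l)/(7 + u)
V(w, X) = -47 + 15*w
√(V(h(-8, -6), 41) + (-13 + 0)²) = √((-47 + 15*((7 - 6)/(7 - 8))) + (-13 + 0)²) = √((-47 + 15*(1/(-1))) + (-13)²) = √((-47 + 15*(-1*1)) + 169) = √((-47 + 15*(-1)) + 169) = √((-47 - 15) + 169) = √(-62 + 169) = √107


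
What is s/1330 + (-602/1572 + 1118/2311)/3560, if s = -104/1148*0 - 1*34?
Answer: -21961905163/860050852080 ≈ -0.025536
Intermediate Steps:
s = -34 (s = -104*1/1148*0 - 34 = -26/287*0 - 34 = 0 - 34 = -34)
s/1330 + (-602/1572 + 1118/2311)/3560 = -34/1330 + (-602/1572 + 1118/2311)/3560 = -34*1/1330 + (-602*1/1572 + 1118*(1/2311))*(1/3560) = -17/665 + (-301/786 + 1118/2311)*(1/3560) = -17/665 + (183137/1816446)*(1/3560) = -17/665 + 183137/6466547760 = -21961905163/860050852080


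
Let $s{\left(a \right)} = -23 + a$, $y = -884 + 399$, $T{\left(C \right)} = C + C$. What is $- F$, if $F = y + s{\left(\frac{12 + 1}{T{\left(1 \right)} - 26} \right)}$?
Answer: $\frac{12205}{24} \approx 508.54$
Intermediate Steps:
$T{\left(C \right)} = 2 C$
$y = -485$
$F = - \frac{12205}{24}$ ($F = -485 - \left(23 - \frac{12 + 1}{2 \cdot 1 - 26}\right) = -485 - \left(23 - \frac{13}{2 - 26}\right) = -485 - \left(23 - \frac{13}{-24}\right) = -485 + \left(-23 + 13 \left(- \frac{1}{24}\right)\right) = -485 - \frac{565}{24} = - \frac{12205}{24} \approx -508.54$)
$- F = \left(-1\right) \left(- \frac{12205}{24}\right) = \frac{12205}{24}$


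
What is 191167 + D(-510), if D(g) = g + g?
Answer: 190147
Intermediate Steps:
D(g) = 2*g
191167 + D(-510) = 191167 + 2*(-510) = 191167 - 1020 = 190147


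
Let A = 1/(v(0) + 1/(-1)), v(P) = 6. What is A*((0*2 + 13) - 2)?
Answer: 11/5 ≈ 2.2000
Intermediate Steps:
A = ⅕ (A = 1/(6 + 1/(-1)) = 1/(6 - 1) = 1/5 = ⅕ ≈ 0.20000)
A*((0*2 + 13) - 2) = ((0*2 + 13) - 2)/5 = ((0 + 13) - 2)/5 = (13 - 2)/5 = (⅕)*11 = 11/5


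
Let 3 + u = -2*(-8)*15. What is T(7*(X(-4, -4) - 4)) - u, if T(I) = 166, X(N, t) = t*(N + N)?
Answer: -71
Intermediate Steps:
X(N, t) = 2*N*t (X(N, t) = t*(2*N) = 2*N*t)
u = 237 (u = -3 - 2*(-8)*15 = -3 + 16*15 = -3 + 240 = 237)
T(7*(X(-4, -4) - 4)) - u = 166 - 1*237 = 166 - 237 = -71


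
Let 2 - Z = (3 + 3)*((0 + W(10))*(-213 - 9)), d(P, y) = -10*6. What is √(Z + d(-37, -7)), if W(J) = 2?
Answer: √2606 ≈ 51.049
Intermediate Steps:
d(P, y) = -60
Z = 2666 (Z = 2 - (3 + 3)*(0 + 2)*(-213 - 9) = 2 - 6*2*(-222) = 2 - 6*(-444) = 2 - 1*(-2664) = 2 + 2664 = 2666)
√(Z + d(-37, -7)) = √(2666 - 60) = √2606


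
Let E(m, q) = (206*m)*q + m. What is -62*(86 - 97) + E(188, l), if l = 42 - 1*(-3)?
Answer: 1743630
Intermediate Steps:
l = 45 (l = 42 + 3 = 45)
E(m, q) = m + 206*m*q (E(m, q) = 206*m*q + m = m + 206*m*q)
-62*(86 - 97) + E(188, l) = -62*(86 - 97) + 188*(1 + 206*45) = -62*(-11) + 188*(1 + 9270) = 682 + 188*9271 = 682 + 1742948 = 1743630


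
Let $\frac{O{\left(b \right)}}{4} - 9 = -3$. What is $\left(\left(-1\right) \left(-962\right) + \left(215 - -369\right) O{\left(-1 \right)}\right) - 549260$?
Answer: $-534282$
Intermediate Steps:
$O{\left(b \right)} = 24$ ($O{\left(b \right)} = 36 + 4 \left(-3\right) = 36 - 12 = 24$)
$\left(\left(-1\right) \left(-962\right) + \left(215 - -369\right) O{\left(-1 \right)}\right) - 549260 = \left(\left(-1\right) \left(-962\right) + \left(215 - -369\right) 24\right) - 549260 = \left(962 + \left(215 + 369\right) 24\right) - 549260 = \left(962 + 584 \cdot 24\right) - 549260 = \left(962 + 14016\right) - 549260 = 14978 - 549260 = -534282$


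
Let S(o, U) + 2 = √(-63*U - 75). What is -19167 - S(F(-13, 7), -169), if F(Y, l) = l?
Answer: -19165 - 2*√2643 ≈ -19268.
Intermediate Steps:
S(o, U) = -2 + √(-75 - 63*U) (S(o, U) = -2 + √(-63*U - 75) = -2 + √(-75 - 63*U))
-19167 - S(F(-13, 7), -169) = -19167 - (-2 + √(-75 - 63*(-169))) = -19167 - (-2 + √(-75 + 10647)) = -19167 - (-2 + √10572) = -19167 - (-2 + 2*√2643) = -19167 + (2 - 2*√2643) = -19165 - 2*√2643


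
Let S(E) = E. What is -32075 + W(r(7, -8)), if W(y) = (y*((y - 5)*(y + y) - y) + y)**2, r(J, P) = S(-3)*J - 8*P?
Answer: 19242651449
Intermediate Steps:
r(J, P) = -8*P - 3*J (r(J, P) = -3*J - 8*P = -8*P - 3*J)
W(y) = (y + y*(-y + 2*y*(-5 + y)))**2 (W(y) = (y*((-5 + y)*(2*y) - y) + y)**2 = (y*(2*y*(-5 + y) - y) + y)**2 = (y*(-y + 2*y*(-5 + y)) + y)**2 = (y + y*(-y + 2*y*(-5 + y)))**2)
-32075 + W(r(7, -8)) = -32075 + (-8*(-8) - 3*7)**2*(1 - 11*(-8*(-8) - 3*7) + 2*(-8*(-8) - 3*7)**2)**2 = -32075 + (64 - 21)**2*(1 - 11*(64 - 21) + 2*(64 - 21)**2)**2 = -32075 + 43**2*(1 - 11*43 + 2*43**2)**2 = -32075 + 1849*(1 - 473 + 2*1849)**2 = -32075 + 1849*(1 - 473 + 3698)**2 = -32075 + 1849*3226**2 = -32075 + 1849*10407076 = -32075 + 19242683524 = 19242651449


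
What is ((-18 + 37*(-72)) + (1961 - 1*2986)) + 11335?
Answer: 7628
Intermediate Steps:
((-18 + 37*(-72)) + (1961 - 1*2986)) + 11335 = ((-18 - 2664) + (1961 - 2986)) + 11335 = (-2682 - 1025) + 11335 = -3707 + 11335 = 7628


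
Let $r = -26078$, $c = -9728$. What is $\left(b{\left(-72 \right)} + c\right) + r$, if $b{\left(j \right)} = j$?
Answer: $-35878$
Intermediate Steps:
$\left(b{\left(-72 \right)} + c\right) + r = \left(-72 - 9728\right) - 26078 = -9800 - 26078 = -35878$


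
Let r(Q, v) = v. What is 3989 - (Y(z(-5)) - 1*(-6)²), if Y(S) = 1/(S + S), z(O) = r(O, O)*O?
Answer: 201249/50 ≈ 4025.0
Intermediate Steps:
z(O) = O² (z(O) = O*O = O²)
Y(S) = 1/(2*S)
3989 - (Y(z(-5)) - 1*(-6)²) = 3989 - (1/(2*((-5)²)) - 1*(-6)²) = 3989 - ((½)/25 - 1*36) = 3989 - ((½)*(1/25) - 36) = 3989 - (1/50 - 36) = 3989 - 1*(-1799/50) = 3989 + 1799/50 = 201249/50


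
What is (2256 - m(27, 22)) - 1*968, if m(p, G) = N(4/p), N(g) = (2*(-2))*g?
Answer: 34792/27 ≈ 1288.6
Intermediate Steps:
N(g) = -4*g
m(p, G) = -16/p
(2256 - m(27, 22)) - 1*968 = (2256 - (-16)/27) - 1*968 = (2256 - (-16)/27) - 968 = (2256 - 1*(-16/27)) - 968 = (2256 + 16/27) - 968 = 60928/27 - 968 = 34792/27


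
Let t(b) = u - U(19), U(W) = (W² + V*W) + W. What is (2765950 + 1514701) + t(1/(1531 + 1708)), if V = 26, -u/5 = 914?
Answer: 4275207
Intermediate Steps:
u = -4570 (u = -5*914 = -4570)
U(W) = W² + 27*W (U(W) = (W² + 26*W) + W = W² + 27*W)
t(b) = -5444 (t(b) = -4570 - 19*(27 + 19) = -4570 - 19*46 = -4570 - 1*874 = -4570 - 874 = -5444)
(2765950 + 1514701) + t(1/(1531 + 1708)) = (2765950 + 1514701) - 5444 = 4280651 - 5444 = 4275207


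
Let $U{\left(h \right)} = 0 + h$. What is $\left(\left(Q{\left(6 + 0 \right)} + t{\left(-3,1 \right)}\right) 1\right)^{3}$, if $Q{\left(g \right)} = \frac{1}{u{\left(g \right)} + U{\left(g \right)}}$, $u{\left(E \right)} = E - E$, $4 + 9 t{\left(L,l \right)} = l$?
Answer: $- \frac{1}{216} \approx -0.0046296$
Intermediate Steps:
$U{\left(h \right)} = h$
$t{\left(L,l \right)} = - \frac{4}{9} + \frac{l}{9}$
$u{\left(E \right)} = 0$
$Q{\left(g \right)} = \frac{1}{g}$ ($Q{\left(g \right)} = \frac{1}{0 + g} = \frac{1}{g}$)
$\left(\left(Q{\left(6 + 0 \right)} + t{\left(-3,1 \right)}\right) 1\right)^{3} = \left(\left(\frac{1}{6 + 0} + \left(- \frac{4}{9} + \frac{1}{9} \cdot 1\right)\right) 1\right)^{3} = \left(\left(\frac{1}{6} + \left(- \frac{4}{9} + \frac{1}{9}\right)\right) 1\right)^{3} = \left(\left(\frac{1}{6} - \frac{1}{3}\right) 1\right)^{3} = \left(\left(- \frac{1}{6}\right) 1\right)^{3} = \left(- \frac{1}{6}\right)^{3} = - \frac{1}{216}$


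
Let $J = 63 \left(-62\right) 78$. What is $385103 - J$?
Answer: $689771$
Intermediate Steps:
$J = -304668$ ($J = \left(-3906\right) 78 = -304668$)
$385103 - J = 385103 - -304668 = 385103 + 304668 = 689771$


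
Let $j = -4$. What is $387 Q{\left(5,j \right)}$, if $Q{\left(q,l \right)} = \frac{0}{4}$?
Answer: $0$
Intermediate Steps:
$Q{\left(q,l \right)} = 0$ ($Q{\left(q,l \right)} = 0 \cdot \frac{1}{4} = 0$)
$387 Q{\left(5,j \right)} = 387 \cdot 0 = 0$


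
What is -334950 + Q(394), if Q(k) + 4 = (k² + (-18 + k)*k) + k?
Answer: -31180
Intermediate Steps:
Q(k) = -4 + k + k² + k*(-18 + k) (Q(k) = -4 + ((k² + (-18 + k)*k) + k) = -4 + ((k² + k*(-18 + k)) + k) = -4 + (k + k² + k*(-18 + k)) = -4 + k + k² + k*(-18 + k))
-334950 + Q(394) = -334950 + (-4 - 17*394 + 2*394²) = -334950 + (-4 - 6698 + 2*155236) = -334950 + (-4 - 6698 + 310472) = -334950 + 303770 = -31180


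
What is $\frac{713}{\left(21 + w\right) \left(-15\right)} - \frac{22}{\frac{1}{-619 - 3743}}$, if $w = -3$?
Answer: $\frac{25909567}{270} \approx 95961.0$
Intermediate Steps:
$\frac{713}{\left(21 + w\right) \left(-15\right)} - \frac{22}{\frac{1}{-619 - 3743}} = \frac{713}{\left(21 - 3\right) \left(-15\right)} - \frac{22}{\frac{1}{-619 - 3743}} = \frac{713}{18 \left(-15\right)} - \frac{22}{\frac{1}{-4362}} = \frac{713}{-270} - \frac{22}{- \frac{1}{4362}} = 713 \left(- \frac{1}{270}\right) - -95964 = - \frac{713}{270} + 95964 = \frac{25909567}{270}$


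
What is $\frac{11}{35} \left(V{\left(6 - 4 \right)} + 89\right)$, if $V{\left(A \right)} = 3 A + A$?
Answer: $\frac{1067}{35} \approx 30.486$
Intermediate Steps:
$V{\left(A \right)} = 4 A$
$\frac{11}{35} \left(V{\left(6 - 4 \right)} + 89\right) = \frac{11}{35} \left(4 \left(6 - 4\right) + 89\right) = 11 \cdot \frac{1}{35} \left(4 \cdot 2 + 89\right) = \frac{11 \left(8 + 89\right)}{35} = \frac{11}{35} \cdot 97 = \frac{1067}{35}$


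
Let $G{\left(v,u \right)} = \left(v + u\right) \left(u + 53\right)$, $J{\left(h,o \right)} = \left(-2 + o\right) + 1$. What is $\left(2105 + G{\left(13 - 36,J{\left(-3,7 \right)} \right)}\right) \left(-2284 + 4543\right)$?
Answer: $2489418$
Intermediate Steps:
$J{\left(h,o \right)} = -1 + o$
$G{\left(v,u \right)} = \left(53 + u\right) \left(u + v\right)$ ($G{\left(v,u \right)} = \left(u + v\right) \left(53 + u\right) = \left(53 + u\right) \left(u + v\right)$)
$\left(2105 + G{\left(13 - 36,J{\left(-3,7 \right)} \right)}\right) \left(-2284 + 4543\right) = \left(2105 + \left(\left(-1 + 7\right)^{2} + 53 \left(-1 + 7\right) + 53 \left(13 - 36\right) + \left(-1 + 7\right) \left(13 - 36\right)\right)\right) \left(-2284 + 4543\right) = \left(2105 + \left(6^{2} + 53 \cdot 6 + 53 \left(13 - 36\right) + 6 \left(13 - 36\right)\right)\right) 2259 = \left(2105 + \left(36 + 318 + 53 \left(-23\right) + 6 \left(-23\right)\right)\right) 2259 = \left(2105 + \left(36 + 318 - 1219 - 138\right)\right) 2259 = \left(2105 - 1003\right) 2259 = 1102 \cdot 2259 = 2489418$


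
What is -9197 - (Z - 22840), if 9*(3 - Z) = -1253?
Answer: 121507/9 ≈ 13501.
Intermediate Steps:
Z = 1280/9 (Z = 3 - ⅑*(-1253) = 3 + 1253/9 = 1280/9 ≈ 142.22)
-9197 - (Z - 22840) = -9197 - (1280/9 - 22840) = -9197 - 1*(-204280/9) = -9197 + 204280/9 = 121507/9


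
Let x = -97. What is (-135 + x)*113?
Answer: -26216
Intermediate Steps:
(-135 + x)*113 = (-135 - 97)*113 = -232*113 = -26216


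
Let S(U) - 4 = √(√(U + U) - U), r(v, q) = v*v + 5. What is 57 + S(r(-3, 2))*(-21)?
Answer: -27 - 21*I*√(14 - 2*√7) ≈ -27.0 - 61.971*I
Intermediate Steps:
r(v, q) = 5 + v² (r(v, q) = v² + 5 = 5 + v²)
S(U) = 4 + √(-U + √2*√U) (S(U) = 4 + √(√(U + U) - U) = 4 + √(√(2*U) - U) = 4 + √(√2*√U - U) = 4 + √(-U + √2*√U))
57 + S(r(-3, 2))*(-21) = 57 + (4 + √(-(5 + (-3)²) + √2*√(5 + (-3)²)))*(-21) = 57 + (4 + √(-(5 + 9) + √2*√(5 + 9)))*(-21) = 57 + (4 + √(-1*14 + √2*√14))*(-21) = 57 + (4 + √(-14 + 2*√7))*(-21) = 57 + (-84 - 21*√(-14 + 2*√7)) = -27 - 21*√(-14 + 2*√7)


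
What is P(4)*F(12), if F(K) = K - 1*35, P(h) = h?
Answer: -92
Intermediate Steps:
F(K) = -35 + K (F(K) = K - 35 = -35 + K)
P(4)*F(12) = 4*(-35 + 12) = 4*(-23) = -92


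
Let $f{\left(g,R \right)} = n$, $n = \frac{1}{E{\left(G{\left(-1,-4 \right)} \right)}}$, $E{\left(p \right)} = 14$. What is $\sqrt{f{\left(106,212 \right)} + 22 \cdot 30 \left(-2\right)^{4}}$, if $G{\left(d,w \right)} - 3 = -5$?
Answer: $\frac{\sqrt{2069774}}{14} \approx 102.76$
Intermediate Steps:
$G{\left(d,w \right)} = -2$ ($G{\left(d,w \right)} = 3 - 5 = -2$)
$n = \frac{1}{14} \approx 0.071429$
$f{\left(g,R \right)} = \frac{1}{14}$
$\sqrt{f{\left(106,212 \right)} + 22 \cdot 30 \left(-2\right)^{4}} = \sqrt{\frac{1}{14} + 22 \cdot 30 \left(-2\right)^{4}} = \sqrt{\frac{1}{14} + 660 \cdot 16} = \sqrt{\frac{1}{14} + 10560} = \sqrt{\frac{147841}{14}} = \frac{\sqrt{2069774}}{14}$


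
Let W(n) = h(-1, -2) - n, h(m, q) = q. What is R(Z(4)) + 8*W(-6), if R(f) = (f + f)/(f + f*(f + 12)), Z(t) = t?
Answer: 546/17 ≈ 32.118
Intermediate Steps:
R(f) = 2*f/(f + f*(12 + f)) (R(f) = (2*f)/(f + f*(12 + f)) = 2*f/(f + f*(12 + f)))
W(n) = -2 - n
R(Z(4)) + 8*W(-6) = 2/(13 + 4) + 8*(-2 - 1*(-6)) = 2/17 + 8*(-2 + 6) = 2*(1/17) + 8*4 = 2/17 + 32 = 546/17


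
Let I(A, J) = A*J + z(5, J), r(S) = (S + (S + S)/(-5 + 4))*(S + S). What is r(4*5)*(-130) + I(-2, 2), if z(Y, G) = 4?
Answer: 104000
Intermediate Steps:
r(S) = -2*S² (r(S) = (S + (2*S)/(-1))*(2*S) = (S + (2*S)*(-1))*(2*S) = (S - 2*S)*(2*S) = (-S)*(2*S) = -2*S²)
I(A, J) = 4 + A*J (I(A, J) = A*J + 4 = 4 + A*J)
r(4*5)*(-130) + I(-2, 2) = -2*(4*5)²*(-130) + (4 - 2*2) = -2*20²*(-130) + (4 - 4) = -2*400*(-130) + 0 = -800*(-130) + 0 = 104000 + 0 = 104000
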